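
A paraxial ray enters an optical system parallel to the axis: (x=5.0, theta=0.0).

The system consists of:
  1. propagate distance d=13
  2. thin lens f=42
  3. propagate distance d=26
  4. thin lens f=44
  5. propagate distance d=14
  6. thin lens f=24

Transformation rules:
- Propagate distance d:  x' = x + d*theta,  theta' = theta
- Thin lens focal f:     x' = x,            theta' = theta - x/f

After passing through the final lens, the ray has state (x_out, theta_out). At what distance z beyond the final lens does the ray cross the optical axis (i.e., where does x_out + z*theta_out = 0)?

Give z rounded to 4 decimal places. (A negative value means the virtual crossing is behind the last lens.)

Answer: -2.5031

Derivation:
Initial: x=5.0000 theta=0.0000
After 1 (propagate distance d=13): x=5.0000 theta=0.0000
After 2 (thin lens f=42): x=5.0000 theta=-5/42 (≈-0.1190)
After 3 (propagate distance d=26): x=40/21 (≈1.9048) theta=-5/42 (≈-0.1190)
After 4 (thin lens f=44): x=40/21 (≈1.9048) theta=-25/154 (≈-0.1623)
After 5 (propagate distance d=14): x=-85/231 (≈-0.3680) theta=-25/154 (≈-0.1623)
After 6 (thin lens f=24): x=-85/231 (≈-0.3680) theta=-815/5544 (≈-0.1470)
z_focus = -x_out/theta_out = -(-85/231)/(-815/5544) = -408/163 ≈ -2.5031
Rounded to 4 decimal places: z = -2.5031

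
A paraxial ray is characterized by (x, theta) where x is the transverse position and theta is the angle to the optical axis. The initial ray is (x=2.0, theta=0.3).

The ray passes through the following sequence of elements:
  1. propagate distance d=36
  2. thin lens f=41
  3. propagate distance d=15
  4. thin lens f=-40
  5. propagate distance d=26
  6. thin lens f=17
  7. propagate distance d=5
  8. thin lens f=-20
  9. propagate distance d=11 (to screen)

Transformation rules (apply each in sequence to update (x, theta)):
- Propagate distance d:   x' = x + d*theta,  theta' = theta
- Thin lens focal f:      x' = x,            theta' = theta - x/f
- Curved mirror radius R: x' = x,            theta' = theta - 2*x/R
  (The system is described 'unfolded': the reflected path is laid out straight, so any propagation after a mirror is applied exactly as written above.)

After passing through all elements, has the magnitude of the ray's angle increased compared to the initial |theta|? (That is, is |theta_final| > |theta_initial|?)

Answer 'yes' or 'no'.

Answer: no

Derivation:
Initial: x=2.0000 theta=0.3000
After 1 (propagate distance d=36): x=12.8000 theta=0.3000
After 2 (thin lens f=41): x=12.8000 theta=-1/82 (≈-0.0122)
After 3 (propagate distance d=15): x=5173/410 (≈12.6171) theta=-1/82 (≈-0.0122)
After 4 (thin lens f=-40): x=5173/410 (≈12.6171) theta=4973/16400 (≈0.3032)
After 5 (propagate distance d=26): x=168109/8200 (≈20.5011) theta=4973/16400 (≈0.3032)
After 6 (thin lens f=17): x=168109/8200 (≈20.5011) theta=-251677/278800 (≈-0.9027)
After 7 (propagate distance d=5): x=4457321/278800 (≈15.9875) theta=-251677/278800 (≈-0.9027)
After 8 (thin lens f=-20): x=4457321/278800 (≈15.9875) theta=-576219/5576000 (≈-0.1033)
After 9 (propagate distance d=11 (to screen)): x=82808011/5576000 (≈14.8508) theta=-576219/5576000 (≈-0.1033)
|theta_initial|=0.3000 |theta_final|=576219/5576000 (≈0.1033) -> not increased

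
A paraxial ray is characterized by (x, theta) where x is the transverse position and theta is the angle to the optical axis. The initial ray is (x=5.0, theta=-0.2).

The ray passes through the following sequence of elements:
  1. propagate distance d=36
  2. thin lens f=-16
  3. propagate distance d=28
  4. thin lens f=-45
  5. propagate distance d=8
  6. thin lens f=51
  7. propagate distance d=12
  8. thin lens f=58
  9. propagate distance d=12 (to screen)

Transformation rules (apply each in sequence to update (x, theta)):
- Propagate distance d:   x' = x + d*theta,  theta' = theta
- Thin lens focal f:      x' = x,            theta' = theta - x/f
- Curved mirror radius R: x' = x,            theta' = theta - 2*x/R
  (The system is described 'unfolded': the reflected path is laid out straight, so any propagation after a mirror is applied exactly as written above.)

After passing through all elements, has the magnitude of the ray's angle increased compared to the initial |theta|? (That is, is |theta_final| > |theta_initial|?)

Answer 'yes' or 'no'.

Initial: x=5.0000 theta=-0.2000
After 1 (propagate distance d=36): x=-2.2000 theta=-0.2000
After 2 (thin lens f=-16): x=-2.2000 theta=-0.3375
After 3 (propagate distance d=28): x=-11.6500 theta=-0.3375
After 4 (thin lens f=-45): x=-11.6500 theta=-2147/3600 (≈-0.5964)
After 5 (propagate distance d=8): x=-14779/900 (≈-16.4211) theta=-2147/3600 (≈-0.5964)
After 6 (thin lens f=51): x=-14779/900 (≈-16.4211) theta=-50381/183600 (≈-0.2744)
After 7 (propagate distance d=12): x=-75406/3825 (≈-19.7140) theta=-50381/183600 (≈-0.2744)
After 8 (thin lens f=58): x=-75406/3825 (≈-19.7140) theta=69739/1064880 (≈0.0655)
After 9 (propagate distance d=12 (to screen)): x=-2799467/147900 (≈-18.9281) theta=69739/1064880 (≈0.0655)
|theta_initial|=0.2000 |theta_final|=69739/1064880 (≈0.0655) -> not increased

Answer: no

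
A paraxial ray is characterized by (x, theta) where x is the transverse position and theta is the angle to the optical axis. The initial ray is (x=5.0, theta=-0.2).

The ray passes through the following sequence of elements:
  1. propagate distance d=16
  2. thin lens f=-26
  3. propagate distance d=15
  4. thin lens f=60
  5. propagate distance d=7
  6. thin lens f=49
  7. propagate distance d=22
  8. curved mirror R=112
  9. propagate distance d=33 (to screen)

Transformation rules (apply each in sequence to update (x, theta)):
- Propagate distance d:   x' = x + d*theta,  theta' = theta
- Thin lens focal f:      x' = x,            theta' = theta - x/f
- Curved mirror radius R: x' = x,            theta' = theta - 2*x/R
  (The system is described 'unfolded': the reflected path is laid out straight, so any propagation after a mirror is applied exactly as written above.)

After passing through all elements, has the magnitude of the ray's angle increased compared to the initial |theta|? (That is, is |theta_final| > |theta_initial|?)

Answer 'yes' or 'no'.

Answer: no

Derivation:
Initial: x=5.0000 theta=-0.2000
After 1 (propagate distance d=16): x=1.8000 theta=-0.2000
After 2 (thin lens f=-26): x=1.8000 theta=-17/130 (≈-0.1308)
After 3 (propagate distance d=15): x=-21/130 (≈-0.1615) theta=-17/130 (≈-0.1308)
After 4 (thin lens f=60): x=-21/130 (≈-0.1615) theta=-333/2600 (≈-0.1281)
After 5 (propagate distance d=7): x=-2751/2600 (≈-1.0581) theta=-333/2600 (≈-0.1281)
After 6 (thin lens f=49): x=-2751/2600 (≈-1.0581) theta=-969/9100 (≈-0.1065)
After 7 (propagate distance d=22): x=-4761/1400 (≈-3.4007) theta=-969/9100 (≈-0.1065)
After 8 (curved mirror R=112): x=-4761/1400 (≈-3.4007) theta=-9327/203840 (≈-0.0458)
After 9 (propagate distance d=33 (to screen)): x=-5004963/1019200 (≈-4.9107) theta=-9327/203840 (≈-0.0458)
|theta_initial|=0.2000 |theta_final|=9327/203840 (≈0.0458) -> not increased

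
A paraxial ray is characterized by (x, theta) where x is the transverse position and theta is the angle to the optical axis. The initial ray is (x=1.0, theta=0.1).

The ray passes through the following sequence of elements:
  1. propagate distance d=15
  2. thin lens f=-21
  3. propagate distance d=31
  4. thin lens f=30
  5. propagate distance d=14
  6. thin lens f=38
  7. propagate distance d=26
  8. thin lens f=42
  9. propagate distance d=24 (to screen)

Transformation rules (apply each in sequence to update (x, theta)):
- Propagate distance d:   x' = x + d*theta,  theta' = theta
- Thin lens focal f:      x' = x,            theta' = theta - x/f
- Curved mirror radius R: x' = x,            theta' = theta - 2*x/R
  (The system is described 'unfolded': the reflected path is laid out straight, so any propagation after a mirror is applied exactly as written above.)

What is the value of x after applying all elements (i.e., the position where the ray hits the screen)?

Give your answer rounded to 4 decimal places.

Answer: -7.1658

Derivation:
Initial: x=1.0000 theta=0.1000
After 1 (propagate distance d=15): x=2.5000 theta=0.1000
After 2 (thin lens f=-21): x=2.5000 theta=23/105 (≈0.2190)
After 3 (propagate distance d=31): x=1951/210 (≈9.2905) theta=23/105 (≈0.2190)
After 4 (thin lens f=30): x=1951/210 (≈9.2905) theta=-571/6300 (≈-0.0906)
After 5 (propagate distance d=14): x=12634/1575 (≈8.0216) theta=-571/6300 (≈-0.0906)
After 6 (thin lens f=38): x=12634/1575 (≈8.0216) theta=-4013/13300 (≈-0.3017)
After 7 (propagate distance d=26): x=10571/59850 (≈0.1766) theta=-4013/13300 (≈-0.3017)
After 8 (thin lens f=42): x=10571/59850 (≈0.1766) theta=-192257/628425 (≈-0.3059)
After 9 (propagate distance d=24 (to screen)): x=-200141/27930 (≈-7.1658) theta=-192257/628425 (≈-0.3059)
Rounded to 4 decimal places: x = -7.1658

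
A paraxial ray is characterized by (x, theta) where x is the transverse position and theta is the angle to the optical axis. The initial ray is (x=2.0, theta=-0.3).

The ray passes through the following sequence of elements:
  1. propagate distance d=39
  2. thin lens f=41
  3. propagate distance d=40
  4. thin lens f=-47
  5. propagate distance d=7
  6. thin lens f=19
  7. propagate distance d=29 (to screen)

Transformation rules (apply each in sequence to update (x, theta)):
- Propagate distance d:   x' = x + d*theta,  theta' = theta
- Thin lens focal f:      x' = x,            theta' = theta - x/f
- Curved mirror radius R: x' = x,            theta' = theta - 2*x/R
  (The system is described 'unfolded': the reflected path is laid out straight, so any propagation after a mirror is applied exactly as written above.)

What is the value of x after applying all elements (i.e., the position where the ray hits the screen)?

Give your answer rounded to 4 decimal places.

Initial: x=2.0000 theta=-0.3000
After 1 (propagate distance d=39): x=-9.7000 theta=-0.3000
After 2 (thin lens f=41): x=-9.7000 theta=-13/205 (≈-0.0634)
After 3 (propagate distance d=40): x=-5017/410 (≈-12.2366) theta=-13/205 (≈-0.0634)
After 4 (thin lens f=-47): x=-5017/410 (≈-12.2366) theta=-6239/19270 (≈-0.3238)
After 5 (propagate distance d=7): x=-139736/9635 (≈-14.5030) theta=-6239/19270 (≈-0.3238)
After 6 (thin lens f=19): x=-139736/9635 (≈-14.5030) theta=160931/366130 (≈0.4395)
After 7 (propagate distance d=29 (to screen)): x=-642969/366130 (≈-1.7561) theta=160931/366130 (≈0.4395)
Rounded to 4 decimal places: x = -1.7561

Answer: -1.7561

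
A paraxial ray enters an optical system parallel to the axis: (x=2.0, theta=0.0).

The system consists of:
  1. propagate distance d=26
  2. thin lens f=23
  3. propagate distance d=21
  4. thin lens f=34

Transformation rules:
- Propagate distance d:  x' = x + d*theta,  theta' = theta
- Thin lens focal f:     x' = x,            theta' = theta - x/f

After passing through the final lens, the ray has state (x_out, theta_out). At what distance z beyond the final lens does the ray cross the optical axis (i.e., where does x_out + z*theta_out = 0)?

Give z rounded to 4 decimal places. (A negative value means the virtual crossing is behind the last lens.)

Answer: 1.8889

Derivation:
Initial: x=2.0000 theta=0.0000
After 1 (propagate distance d=26): x=2.0000 theta=0.0000
After 2 (thin lens f=23): x=2.0000 theta=-2/23 (≈-0.0870)
After 3 (propagate distance d=21): x=4/23 (≈0.1739) theta=-2/23 (≈-0.0870)
After 4 (thin lens f=34): x=4/23 (≈0.1739) theta=-36/391 (≈-0.0921)
z_focus = -x_out/theta_out = -(4/23)/(-36/391) = 17/9 ≈ 1.8889
Rounded to 4 decimal places: z = 1.8889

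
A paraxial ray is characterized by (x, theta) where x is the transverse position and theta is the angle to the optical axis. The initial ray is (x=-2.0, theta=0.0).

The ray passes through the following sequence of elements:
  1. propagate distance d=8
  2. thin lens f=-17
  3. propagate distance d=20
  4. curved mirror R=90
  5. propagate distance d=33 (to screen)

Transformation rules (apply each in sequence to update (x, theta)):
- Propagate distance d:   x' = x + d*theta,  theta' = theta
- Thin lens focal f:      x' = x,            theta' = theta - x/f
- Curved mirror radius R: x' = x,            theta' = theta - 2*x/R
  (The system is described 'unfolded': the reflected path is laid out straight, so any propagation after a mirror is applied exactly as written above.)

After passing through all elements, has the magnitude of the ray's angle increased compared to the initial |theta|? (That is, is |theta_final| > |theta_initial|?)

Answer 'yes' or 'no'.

Initial: x=-2.0000 theta=0.0000
After 1 (propagate distance d=8): x=-2.0000 theta=0.0000
After 2 (thin lens f=-17): x=-2.0000 theta=-2/17 (≈-0.1176)
After 3 (propagate distance d=20): x=-74/17 (≈-4.3529) theta=-2/17 (≈-0.1176)
After 4 (curved mirror R=90): x=-74/17 (≈-4.3529) theta=-16/765 (≈-0.0209)
After 5 (propagate distance d=33 (to screen)): x=-1286/255 (≈-5.0431) theta=-16/765 (≈-0.0209)
|theta_initial|=0.0000 |theta_final|=16/765 (≈0.0209) -> increased

Answer: yes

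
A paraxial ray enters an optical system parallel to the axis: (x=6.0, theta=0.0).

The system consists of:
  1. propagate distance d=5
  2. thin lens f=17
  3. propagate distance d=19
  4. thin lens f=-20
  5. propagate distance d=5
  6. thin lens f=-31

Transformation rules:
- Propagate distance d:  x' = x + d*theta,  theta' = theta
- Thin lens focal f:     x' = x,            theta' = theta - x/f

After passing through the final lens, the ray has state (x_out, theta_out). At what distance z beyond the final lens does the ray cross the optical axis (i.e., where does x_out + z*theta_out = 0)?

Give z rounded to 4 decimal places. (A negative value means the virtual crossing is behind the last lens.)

Initial: x=6.0000 theta=0.0000
After 1 (propagate distance d=5): x=6.0000 theta=0.0000
After 2 (thin lens f=17): x=6.0000 theta=-6/17 (≈-0.3529)
After 3 (propagate distance d=19): x=-12/17 (≈-0.7059) theta=-6/17 (≈-0.3529)
After 4 (thin lens f=-20): x=-12/17 (≈-0.7059) theta=-33/85 (≈-0.3882)
After 5 (propagate distance d=5): x=-45/17 (≈-2.6471) theta=-33/85 (≈-0.3882)
After 6 (thin lens f=-31): x=-45/17 (≈-2.6471) theta=-1248/2635 (≈-0.4736)
z_focus = -x_out/theta_out = -(-45/17)/(-1248/2635) = -2325/416 ≈ -5.5889
Rounded to 4 decimal places: z = -5.5889

Answer: -5.5889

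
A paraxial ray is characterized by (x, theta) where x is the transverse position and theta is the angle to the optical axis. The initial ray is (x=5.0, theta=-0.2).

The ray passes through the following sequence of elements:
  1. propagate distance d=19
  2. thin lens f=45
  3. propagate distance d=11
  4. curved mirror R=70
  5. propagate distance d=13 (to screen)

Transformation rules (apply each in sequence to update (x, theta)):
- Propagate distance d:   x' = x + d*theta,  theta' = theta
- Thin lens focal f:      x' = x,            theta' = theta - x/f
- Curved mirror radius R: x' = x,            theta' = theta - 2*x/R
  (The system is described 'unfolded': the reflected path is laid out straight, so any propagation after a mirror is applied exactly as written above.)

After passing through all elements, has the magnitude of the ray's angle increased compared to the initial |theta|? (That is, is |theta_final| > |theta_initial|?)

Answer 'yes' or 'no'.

Initial: x=5.0000 theta=-0.2000
After 1 (propagate distance d=19): x=1.2000 theta=-0.2000
After 2 (thin lens f=45): x=1.2000 theta=-17/75 (≈-0.2267)
After 3 (propagate distance d=11): x=-97/75 (≈-1.2933) theta=-17/75 (≈-0.2267)
After 4 (curved mirror R=70): x=-97/75 (≈-1.2933) theta=-166/875 (≈-0.1897)
After 5 (propagate distance d=13 (to screen)): x=-9869/2625 (≈-3.7596) theta=-166/875 (≈-0.1897)
|theta_initial|=0.2000 |theta_final|=166/875 (≈0.1897) -> not increased

Answer: no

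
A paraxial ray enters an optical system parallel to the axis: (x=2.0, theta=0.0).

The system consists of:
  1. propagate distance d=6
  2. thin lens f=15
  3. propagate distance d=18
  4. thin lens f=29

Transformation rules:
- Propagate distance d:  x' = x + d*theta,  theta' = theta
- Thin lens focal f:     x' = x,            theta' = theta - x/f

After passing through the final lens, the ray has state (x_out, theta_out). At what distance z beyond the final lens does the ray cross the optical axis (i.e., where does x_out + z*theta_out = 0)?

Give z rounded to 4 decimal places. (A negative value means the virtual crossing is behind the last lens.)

Initial: x=2.0000 theta=0.0000
After 1 (propagate distance d=6): x=2.0000 theta=0.0000
After 2 (thin lens f=15): x=2.0000 theta=-2/15 (≈-0.1333)
After 3 (propagate distance d=18): x=-0.4000 theta=-2/15 (≈-0.1333)
After 4 (thin lens f=29): x=-0.4000 theta=-52/435 (≈-0.1195)
z_focus = -x_out/theta_out = -(-0.4000)/(-52/435) = -87/26 ≈ -3.3462
Rounded to 4 decimal places: z = -3.3462

Answer: -3.3462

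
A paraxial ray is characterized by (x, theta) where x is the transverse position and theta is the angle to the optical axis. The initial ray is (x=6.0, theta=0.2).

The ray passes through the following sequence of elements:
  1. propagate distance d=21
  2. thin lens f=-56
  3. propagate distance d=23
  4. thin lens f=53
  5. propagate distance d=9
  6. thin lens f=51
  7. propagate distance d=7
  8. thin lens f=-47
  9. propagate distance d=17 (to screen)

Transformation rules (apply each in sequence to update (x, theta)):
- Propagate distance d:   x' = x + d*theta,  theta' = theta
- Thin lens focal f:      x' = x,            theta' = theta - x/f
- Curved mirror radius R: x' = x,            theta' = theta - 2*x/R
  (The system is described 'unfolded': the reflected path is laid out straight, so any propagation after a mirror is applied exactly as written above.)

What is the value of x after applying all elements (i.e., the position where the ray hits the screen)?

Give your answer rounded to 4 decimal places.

Initial: x=6.0000 theta=0.2000
After 1 (propagate distance d=21): x=10.2000 theta=0.2000
After 2 (thin lens f=-56): x=10.2000 theta=107/280 (≈0.3821)
After 3 (propagate distance d=23): x=5317/280 (≈18.9893) theta=107/280 (≈0.3821)
After 4 (thin lens f=53): x=5317/280 (≈18.9893) theta=177/7420 (≈0.0239)
After 5 (propagate distance d=9): x=284987/14840 (≈19.2040) theta=177/7420 (≈0.0239)
After 6 (thin lens f=51): x=284987/14840 (≈19.2040) theta=-266933/756840 (≈-0.3527)
After 7 (propagate distance d=7): x=6332903/378420 (≈16.7351) theta=-266933/756840 (≈-0.3527)
After 8 (thin lens f=-47): x=6332903/378420 (≈16.7351) theta=7997/2371432 (≈0.0034)
After 9 (propagate distance d=17 (to screen)): x=597332117/35571480 (≈16.7924) theta=7997/2371432 (≈0.0034)
Rounded to 4 decimal places: x = 16.7924

Answer: 16.7924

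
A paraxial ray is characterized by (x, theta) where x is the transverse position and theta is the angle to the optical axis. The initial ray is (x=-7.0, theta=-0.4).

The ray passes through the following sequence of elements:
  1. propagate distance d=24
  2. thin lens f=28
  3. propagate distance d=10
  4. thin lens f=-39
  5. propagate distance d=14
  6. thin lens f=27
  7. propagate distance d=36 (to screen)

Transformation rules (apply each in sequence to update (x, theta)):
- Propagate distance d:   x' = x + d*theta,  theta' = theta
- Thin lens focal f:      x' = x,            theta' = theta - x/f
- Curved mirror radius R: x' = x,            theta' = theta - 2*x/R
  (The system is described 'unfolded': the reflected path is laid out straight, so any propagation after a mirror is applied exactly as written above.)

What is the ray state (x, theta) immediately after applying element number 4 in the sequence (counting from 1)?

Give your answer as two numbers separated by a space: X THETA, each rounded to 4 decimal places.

Answer: -14.6714 -0.1833

Derivation:
Initial: x=-7.0000 theta=-0.4000
After 1 (propagate distance d=24): x=-16.6000 theta=-0.4000
After 2 (thin lens f=28): x=-16.6000 theta=27/140 (≈0.1929)
After 3 (propagate distance d=10): x=-1027/70 (≈-14.6714) theta=27/140 (≈0.1929)
After 4 (thin lens f=-39): x=-1027/70 (≈-14.6714) theta=-11/60 (≈-0.1833)
Rounded to 4 decimal places: x = -14.6714, theta = -0.1833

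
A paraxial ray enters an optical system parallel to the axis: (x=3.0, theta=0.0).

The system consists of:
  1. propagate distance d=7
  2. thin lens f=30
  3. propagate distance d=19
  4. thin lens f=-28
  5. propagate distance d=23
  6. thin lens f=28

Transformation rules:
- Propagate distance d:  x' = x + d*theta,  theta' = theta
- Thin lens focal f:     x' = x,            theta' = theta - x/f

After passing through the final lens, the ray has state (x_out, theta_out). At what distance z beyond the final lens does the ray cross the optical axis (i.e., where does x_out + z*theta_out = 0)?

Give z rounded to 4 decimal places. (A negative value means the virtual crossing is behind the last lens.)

Initial: x=3.0000 theta=0.0000
After 1 (propagate distance d=7): x=3.0000 theta=0.0000
After 2 (thin lens f=30): x=3.0000 theta=-0.1000
After 3 (propagate distance d=19): x=1.1000 theta=-0.1000
After 4 (thin lens f=-28): x=1.1000 theta=-17/280 (≈-0.0607)
After 5 (propagate distance d=23): x=-83/280 (≈-0.2964) theta=-17/280 (≈-0.0607)
After 6 (thin lens f=28): x=-83/280 (≈-0.2964) theta=-393/7840 (≈-0.0501)
z_focus = -x_out/theta_out = -(-83/280)/(-393/7840) = -2324/393 ≈ -5.9135
Rounded to 4 decimal places: z = -5.9135

Answer: -5.9135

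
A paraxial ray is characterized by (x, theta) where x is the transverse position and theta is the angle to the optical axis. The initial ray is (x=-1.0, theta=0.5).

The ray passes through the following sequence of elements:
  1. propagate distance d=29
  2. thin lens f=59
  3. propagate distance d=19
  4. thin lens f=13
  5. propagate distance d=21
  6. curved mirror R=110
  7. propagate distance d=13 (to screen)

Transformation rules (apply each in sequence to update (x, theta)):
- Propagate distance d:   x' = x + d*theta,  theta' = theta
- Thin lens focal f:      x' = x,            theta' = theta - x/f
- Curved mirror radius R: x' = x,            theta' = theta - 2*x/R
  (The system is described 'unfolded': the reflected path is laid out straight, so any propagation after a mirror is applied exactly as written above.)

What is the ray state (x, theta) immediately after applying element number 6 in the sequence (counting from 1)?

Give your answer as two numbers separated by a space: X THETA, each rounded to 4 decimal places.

Initial: x=-1.0000 theta=0.5000
After 1 (propagate distance d=29): x=13.5000 theta=0.5000
After 2 (thin lens f=59): x=13.5000 theta=16/59 (≈0.2712)
After 3 (propagate distance d=19): x=2201/118 (≈18.6525) theta=16/59 (≈0.2712)
After 4 (thin lens f=13): x=2201/118 (≈18.6525) theta=-1785/1534 (≈-1.1636)
After 5 (propagate distance d=21): x=-4436/767 (≈-5.7836) theta=-1785/1534 (≈-1.1636)
After 6 (curved mirror R=110): x=-4436/767 (≈-5.7836) theta=-89303/84370 (≈-1.0585)
Rounded to 4 decimal places: x = -5.7836, theta = -1.0585

Answer: -5.7836 -1.0585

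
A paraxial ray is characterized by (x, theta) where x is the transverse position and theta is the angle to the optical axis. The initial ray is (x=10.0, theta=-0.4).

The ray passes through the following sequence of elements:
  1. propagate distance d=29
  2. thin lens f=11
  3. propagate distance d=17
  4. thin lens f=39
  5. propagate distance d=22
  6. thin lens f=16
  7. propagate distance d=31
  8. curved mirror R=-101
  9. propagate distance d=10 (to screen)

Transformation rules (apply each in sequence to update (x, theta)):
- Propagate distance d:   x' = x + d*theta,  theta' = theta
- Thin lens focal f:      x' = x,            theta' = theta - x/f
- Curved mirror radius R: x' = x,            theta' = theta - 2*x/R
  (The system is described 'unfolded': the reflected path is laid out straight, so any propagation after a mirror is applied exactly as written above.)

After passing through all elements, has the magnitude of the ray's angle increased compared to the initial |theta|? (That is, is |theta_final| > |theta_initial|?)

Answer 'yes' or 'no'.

Initial: x=10.0000 theta=-0.4000
After 1 (propagate distance d=29): x=-1.6000 theta=-0.4000
After 2 (thin lens f=11): x=-1.6000 theta=-14/55 (≈-0.2545)
After 3 (propagate distance d=17): x=-326/55 (≈-5.9273) theta=-14/55 (≈-0.2545)
After 4 (thin lens f=39): x=-326/55 (≈-5.9273) theta=-4/39 (≈-0.1026)
After 5 (propagate distance d=22): x=-17554/2145 (≈-8.1837) theta=-4/39 (≈-0.1026)
After 6 (thin lens f=16): x=-17554/2145 (≈-8.1837) theta=2339/5720 (≈0.4089)
After 7 (propagate distance d=31): x=15419/3432 (≈4.4927) theta=2339/5720 (≈0.4089)
After 8 (curved mirror R=-101): x=15419/3432 (≈4.4927) theta=862907/1733160 (≈0.4979)
After 9 (propagate distance d=10 (to screen)): x=3283133/346632 (≈9.4715) theta=862907/1733160 (≈0.4979)
|theta_initial|=0.4000 |theta_final|=862907/1733160 (≈0.4979) -> increased

Answer: yes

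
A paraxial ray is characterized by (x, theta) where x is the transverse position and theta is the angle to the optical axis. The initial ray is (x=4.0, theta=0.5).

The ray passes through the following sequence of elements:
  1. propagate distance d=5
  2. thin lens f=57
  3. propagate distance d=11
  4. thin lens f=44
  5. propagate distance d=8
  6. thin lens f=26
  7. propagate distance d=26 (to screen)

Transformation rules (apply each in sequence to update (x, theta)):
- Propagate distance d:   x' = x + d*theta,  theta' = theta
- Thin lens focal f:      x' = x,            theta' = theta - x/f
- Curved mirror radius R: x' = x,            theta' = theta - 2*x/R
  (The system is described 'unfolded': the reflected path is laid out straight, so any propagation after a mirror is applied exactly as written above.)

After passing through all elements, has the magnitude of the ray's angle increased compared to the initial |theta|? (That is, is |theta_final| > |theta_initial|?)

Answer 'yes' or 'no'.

Answer: no

Derivation:
Initial: x=4.0000 theta=0.5000
After 1 (propagate distance d=5): x=6.5000 theta=0.5000
After 2 (thin lens f=57): x=6.5000 theta=22/57 (≈0.3860)
After 3 (propagate distance d=11): x=1225/114 (≈10.7456) theta=22/57 (≈0.3860)
After 4 (thin lens f=44): x=1225/114 (≈10.7456) theta=237/1672 (≈0.1417)
After 5 (propagate distance d=8): x=14897/1254 (≈11.8796) theta=237/1672 (≈0.1417)
After 6 (thin lens f=26): x=14897/1254 (≈11.8796) theta=-20551/65208 (≈-0.3152)
After 7 (propagate distance d=26 (to screen)): x=3081/836 (≈3.6854) theta=-20551/65208 (≈-0.3152)
|theta_initial|=0.5000 |theta_final|=20551/65208 (≈0.3152) -> not increased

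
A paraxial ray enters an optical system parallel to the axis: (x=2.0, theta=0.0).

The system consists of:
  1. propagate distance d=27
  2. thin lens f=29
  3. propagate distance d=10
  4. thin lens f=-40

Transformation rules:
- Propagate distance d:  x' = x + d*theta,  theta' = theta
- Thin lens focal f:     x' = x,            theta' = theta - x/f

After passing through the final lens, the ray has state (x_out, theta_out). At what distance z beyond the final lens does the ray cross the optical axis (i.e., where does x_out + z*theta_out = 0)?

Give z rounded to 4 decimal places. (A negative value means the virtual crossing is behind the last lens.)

Initial: x=2.0000 theta=0.0000
After 1 (propagate distance d=27): x=2.0000 theta=0.0000
After 2 (thin lens f=29): x=2.0000 theta=-2/29 (≈-0.0690)
After 3 (propagate distance d=10): x=38/29 (≈1.3103) theta=-2/29 (≈-0.0690)
After 4 (thin lens f=-40): x=38/29 (≈1.3103) theta=-21/580 (≈-0.0362)
z_focus = -x_out/theta_out = -(38/29)/(-21/580) = 760/21 ≈ 36.1905
Rounded to 4 decimal places: z = 36.1905

Answer: 36.1905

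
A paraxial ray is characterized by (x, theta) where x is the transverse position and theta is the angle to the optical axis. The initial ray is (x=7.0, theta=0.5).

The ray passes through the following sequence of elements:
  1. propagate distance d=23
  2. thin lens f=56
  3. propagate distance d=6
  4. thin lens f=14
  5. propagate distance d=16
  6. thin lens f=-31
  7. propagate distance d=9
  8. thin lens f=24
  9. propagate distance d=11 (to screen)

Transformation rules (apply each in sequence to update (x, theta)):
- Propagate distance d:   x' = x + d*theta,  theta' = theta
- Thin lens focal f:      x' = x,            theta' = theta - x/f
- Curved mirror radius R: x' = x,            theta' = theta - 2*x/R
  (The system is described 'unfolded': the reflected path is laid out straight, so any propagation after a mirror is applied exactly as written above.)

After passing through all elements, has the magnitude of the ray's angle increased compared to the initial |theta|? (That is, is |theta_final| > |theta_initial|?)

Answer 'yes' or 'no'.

Answer: yes

Derivation:
Initial: x=7.0000 theta=0.5000
After 1 (propagate distance d=23): x=18.5000 theta=0.5000
After 2 (thin lens f=56): x=18.5000 theta=19/112 (≈0.1696)
After 3 (propagate distance d=6): x=1093/56 (≈19.5179) theta=19/112 (≈0.1696)
After 4 (thin lens f=14): x=1093/56 (≈19.5179) theta=-60/49 (≈-1.2245)
After 5 (propagate distance d=16): x=-29/392 (≈-0.0740) theta=-60/49 (≈-1.2245)
After 6 (thin lens f=-31): x=-29/392 (≈-0.0740) theta=-14909/12152 (≈-1.2269)
After 7 (propagate distance d=9): x=-16885/1519 (≈-11.1159) theta=-14909/12152 (≈-1.2269)
After 8 (thin lens f=24): x=-16885/1519 (≈-11.1159) theta=-13921/18228 (≈-0.7637)
After 9 (propagate distance d=11 (to screen)): x=-355751/18228 (≈-19.5167) theta=-13921/18228 (≈-0.7637)
|theta_initial|=0.5000 |theta_final|=13921/18228 (≈0.7637) -> increased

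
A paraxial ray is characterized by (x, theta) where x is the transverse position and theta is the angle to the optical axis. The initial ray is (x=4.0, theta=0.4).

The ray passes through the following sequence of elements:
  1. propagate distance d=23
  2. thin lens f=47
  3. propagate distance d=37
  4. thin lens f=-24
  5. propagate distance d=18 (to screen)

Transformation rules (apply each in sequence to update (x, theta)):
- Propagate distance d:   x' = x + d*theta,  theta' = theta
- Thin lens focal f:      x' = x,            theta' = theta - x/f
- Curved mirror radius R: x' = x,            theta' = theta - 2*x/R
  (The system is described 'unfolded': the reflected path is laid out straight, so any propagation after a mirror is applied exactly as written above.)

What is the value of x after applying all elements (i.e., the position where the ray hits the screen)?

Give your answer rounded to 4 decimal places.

Initial: x=4.0000 theta=0.4000
After 1 (propagate distance d=23): x=13.2000 theta=0.4000
After 2 (thin lens f=47): x=13.2000 theta=28/235 (≈0.1191)
After 3 (propagate distance d=37): x=4138/235 (≈17.6085) theta=28/235 (≈0.1191)
After 4 (thin lens f=-24): x=4138/235 (≈17.6085) theta=481/564 (≈0.8528)
After 5 (propagate distance d=18 (to screen)): x=15491/470 (≈32.9596) theta=481/564 (≈0.8528)
Rounded to 4 decimal places: x = 32.9596

Answer: 32.9596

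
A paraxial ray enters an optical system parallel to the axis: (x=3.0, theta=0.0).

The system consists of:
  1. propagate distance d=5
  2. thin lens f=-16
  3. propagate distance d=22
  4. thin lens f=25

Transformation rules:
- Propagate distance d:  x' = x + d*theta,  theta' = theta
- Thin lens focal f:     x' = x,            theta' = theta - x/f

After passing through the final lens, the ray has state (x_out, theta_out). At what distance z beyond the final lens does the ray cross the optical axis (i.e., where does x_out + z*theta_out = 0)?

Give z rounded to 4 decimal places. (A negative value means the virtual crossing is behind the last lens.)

Answer: 73.0769

Derivation:
Initial: x=3.0000 theta=0.0000
After 1 (propagate distance d=5): x=3.0000 theta=0.0000
After 2 (thin lens f=-16): x=3.0000 theta=0.1875
After 3 (propagate distance d=22): x=7.1250 theta=0.1875
After 4 (thin lens f=25): x=7.1250 theta=-0.0975
z_focus = -x_out/theta_out = -(7.1250)/(-0.0975) = 950/13 ≈ 73.0769
Rounded to 4 decimal places: z = 73.0769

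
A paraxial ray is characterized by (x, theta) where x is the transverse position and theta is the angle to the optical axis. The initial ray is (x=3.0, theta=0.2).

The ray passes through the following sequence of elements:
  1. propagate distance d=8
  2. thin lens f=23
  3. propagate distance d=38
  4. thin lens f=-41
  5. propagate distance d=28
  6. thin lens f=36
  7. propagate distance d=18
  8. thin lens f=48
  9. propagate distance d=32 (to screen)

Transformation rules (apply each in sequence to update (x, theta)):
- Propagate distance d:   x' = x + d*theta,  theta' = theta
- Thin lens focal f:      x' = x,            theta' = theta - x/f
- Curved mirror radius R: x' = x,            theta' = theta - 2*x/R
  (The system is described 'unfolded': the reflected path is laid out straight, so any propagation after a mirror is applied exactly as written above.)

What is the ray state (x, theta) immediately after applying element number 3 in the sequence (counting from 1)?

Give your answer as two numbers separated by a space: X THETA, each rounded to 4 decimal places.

Answer: 4.6000 0.0000

Derivation:
Initial: x=3.0000 theta=0.2000
After 1 (propagate distance d=8): x=4.6000 theta=0.2000
After 2 (thin lens f=23): x=4.6000 theta=0.0000
After 3 (propagate distance d=38): x=4.6000 theta=0.0000
Rounded to 4 decimal places: x = 4.6000, theta = 0.0000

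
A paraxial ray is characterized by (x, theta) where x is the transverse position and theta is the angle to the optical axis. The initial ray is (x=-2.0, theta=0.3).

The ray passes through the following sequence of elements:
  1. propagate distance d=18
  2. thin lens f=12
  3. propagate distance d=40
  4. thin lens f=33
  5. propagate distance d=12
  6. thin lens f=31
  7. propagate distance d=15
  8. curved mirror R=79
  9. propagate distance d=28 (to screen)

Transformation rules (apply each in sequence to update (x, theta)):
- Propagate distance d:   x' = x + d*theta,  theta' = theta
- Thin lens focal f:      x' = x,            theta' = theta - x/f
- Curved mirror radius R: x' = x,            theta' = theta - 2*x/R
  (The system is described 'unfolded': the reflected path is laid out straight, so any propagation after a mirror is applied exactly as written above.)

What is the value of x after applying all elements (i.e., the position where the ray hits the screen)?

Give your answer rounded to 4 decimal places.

Initial: x=-2.0000 theta=0.3000
After 1 (propagate distance d=18): x=3.4000 theta=0.3000
After 2 (thin lens f=12): x=3.4000 theta=1/60 (≈0.0167)
After 3 (propagate distance d=40): x=61/15 (≈4.0667) theta=1/60 (≈0.0167)
After 4 (thin lens f=33): x=61/15 (≈4.0667) theta=-211/1980 (≈-0.1066)
After 5 (propagate distance d=12): x=92/33 (≈2.7879) theta=-211/1980 (≈-0.1066)
After 6 (thin lens f=31): x=92/33 (≈2.7879) theta=-12061/61380 (≈-0.1965)
After 7 (propagate distance d=15): x=-653/4092 (≈-0.1596) theta=-12061/61380 (≈-0.1965)
After 8 (curved mirror R=79): x=-653/4092 (≈-0.1596) theta=-84839/440820 (≈-0.1925)
After 9 (propagate distance d=28 (to screen)): x=-26904217/4849020 (≈-5.5484) theta=-84839/440820 (≈-0.1925)
Rounded to 4 decimal places: x = -5.5484

Answer: -5.5484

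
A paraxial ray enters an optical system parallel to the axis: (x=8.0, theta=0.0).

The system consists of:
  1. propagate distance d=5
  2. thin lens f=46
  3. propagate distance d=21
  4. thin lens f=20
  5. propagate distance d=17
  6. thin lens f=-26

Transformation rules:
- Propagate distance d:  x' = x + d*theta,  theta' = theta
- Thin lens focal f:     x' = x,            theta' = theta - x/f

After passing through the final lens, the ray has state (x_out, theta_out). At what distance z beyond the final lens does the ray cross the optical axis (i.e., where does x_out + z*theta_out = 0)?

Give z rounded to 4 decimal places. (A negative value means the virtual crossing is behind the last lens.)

Answer: -4.8014

Derivation:
Initial: x=8.0000 theta=0.0000
After 1 (propagate distance d=5): x=8.0000 theta=0.0000
After 2 (thin lens f=46): x=8.0000 theta=-4/23 (≈-0.1739)
After 3 (propagate distance d=21): x=100/23 (≈4.3478) theta=-4/23 (≈-0.1739)
After 4 (thin lens f=20): x=100/23 (≈4.3478) theta=-9/23 (≈-0.3913)
After 5 (propagate distance d=17): x=-53/23 (≈-2.3043) theta=-9/23 (≈-0.3913)
After 6 (thin lens f=-26): x=-53/23 (≈-2.3043) theta=-287/598 (≈-0.4799)
z_focus = -x_out/theta_out = -(-53/23)/(-287/598) = -1378/287 ≈ -4.8014
Rounded to 4 decimal places: z = -4.8014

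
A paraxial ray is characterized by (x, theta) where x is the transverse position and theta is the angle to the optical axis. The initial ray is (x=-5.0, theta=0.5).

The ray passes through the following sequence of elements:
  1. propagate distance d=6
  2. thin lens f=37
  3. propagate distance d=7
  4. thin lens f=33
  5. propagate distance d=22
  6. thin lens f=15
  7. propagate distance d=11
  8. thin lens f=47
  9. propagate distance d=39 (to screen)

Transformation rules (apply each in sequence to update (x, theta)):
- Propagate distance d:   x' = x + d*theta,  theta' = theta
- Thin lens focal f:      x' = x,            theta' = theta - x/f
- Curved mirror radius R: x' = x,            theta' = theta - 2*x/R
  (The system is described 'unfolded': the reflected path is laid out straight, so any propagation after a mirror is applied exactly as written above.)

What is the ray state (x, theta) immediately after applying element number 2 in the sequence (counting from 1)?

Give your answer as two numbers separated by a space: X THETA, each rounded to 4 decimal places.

Initial: x=-5.0000 theta=0.5000
After 1 (propagate distance d=6): x=-2.0000 theta=0.5000
After 2 (thin lens f=37): x=-2.0000 theta=41/74 (≈0.5541)
Rounded to 4 decimal places: x = -2.0000, theta = 0.5541

Answer: -2.0000 0.5541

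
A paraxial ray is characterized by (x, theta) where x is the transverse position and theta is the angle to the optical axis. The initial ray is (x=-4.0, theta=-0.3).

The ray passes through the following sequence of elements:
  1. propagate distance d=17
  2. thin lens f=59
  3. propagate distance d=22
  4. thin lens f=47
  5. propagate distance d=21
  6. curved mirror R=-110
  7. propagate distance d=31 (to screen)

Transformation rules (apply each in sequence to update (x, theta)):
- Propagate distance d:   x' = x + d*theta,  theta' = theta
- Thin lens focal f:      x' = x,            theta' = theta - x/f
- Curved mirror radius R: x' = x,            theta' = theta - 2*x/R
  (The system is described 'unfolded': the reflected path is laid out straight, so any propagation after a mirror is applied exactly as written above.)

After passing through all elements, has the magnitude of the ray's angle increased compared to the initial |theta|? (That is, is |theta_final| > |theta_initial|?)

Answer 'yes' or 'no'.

Initial: x=-4.0000 theta=-0.3000
After 1 (propagate distance d=17): x=-9.1000 theta=-0.3000
After 2 (thin lens f=59): x=-9.1000 theta=-43/295 (≈-0.1458)
After 3 (propagate distance d=22): x=-7261/590 (≈-12.3068) theta=-43/295 (≈-0.1458)
After 4 (thin lens f=47): x=-7261/590 (≈-12.3068) theta=3219/27730 (≈0.1161)
After 5 (propagate distance d=21): x=-136834/13865 (≈-9.8690) theta=3219/27730 (≈0.1161)
After 6 (curved mirror R=-110): x=-136834/13865 (≈-9.8690) theta=-96623/1525150 (≈-0.0634)
After 7 (propagate distance d=31 (to screen)): x=-18047053/1525150 (≈-11.8330) theta=-96623/1525150 (≈-0.0634)
|theta_initial|=0.3000 |theta_final|=96623/1525150 (≈0.0634) -> not increased

Answer: no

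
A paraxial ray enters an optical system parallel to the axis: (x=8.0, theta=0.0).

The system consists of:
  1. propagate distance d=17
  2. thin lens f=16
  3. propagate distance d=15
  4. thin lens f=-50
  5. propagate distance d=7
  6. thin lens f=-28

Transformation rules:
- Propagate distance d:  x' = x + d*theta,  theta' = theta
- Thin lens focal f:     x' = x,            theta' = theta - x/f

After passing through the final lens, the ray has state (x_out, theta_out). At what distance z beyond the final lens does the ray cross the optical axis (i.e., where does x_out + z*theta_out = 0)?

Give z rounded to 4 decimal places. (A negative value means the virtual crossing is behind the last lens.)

Initial: x=8.0000 theta=0.0000
After 1 (propagate distance d=17): x=8.0000 theta=0.0000
After 2 (thin lens f=16): x=8.0000 theta=-0.5000
After 3 (propagate distance d=15): x=0.5000 theta=-0.5000
After 4 (thin lens f=-50): x=0.5000 theta=-0.4900
After 5 (propagate distance d=7): x=-2.9300 theta=-0.4900
After 6 (thin lens f=-28): x=-2.9300 theta=-333/560 (≈-0.5946)
z_focus = -x_out/theta_out = -(-2.9300)/(-333/560) = -8204/1665 ≈ -4.9273
Rounded to 4 decimal places: z = -4.9273

Answer: -4.9273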